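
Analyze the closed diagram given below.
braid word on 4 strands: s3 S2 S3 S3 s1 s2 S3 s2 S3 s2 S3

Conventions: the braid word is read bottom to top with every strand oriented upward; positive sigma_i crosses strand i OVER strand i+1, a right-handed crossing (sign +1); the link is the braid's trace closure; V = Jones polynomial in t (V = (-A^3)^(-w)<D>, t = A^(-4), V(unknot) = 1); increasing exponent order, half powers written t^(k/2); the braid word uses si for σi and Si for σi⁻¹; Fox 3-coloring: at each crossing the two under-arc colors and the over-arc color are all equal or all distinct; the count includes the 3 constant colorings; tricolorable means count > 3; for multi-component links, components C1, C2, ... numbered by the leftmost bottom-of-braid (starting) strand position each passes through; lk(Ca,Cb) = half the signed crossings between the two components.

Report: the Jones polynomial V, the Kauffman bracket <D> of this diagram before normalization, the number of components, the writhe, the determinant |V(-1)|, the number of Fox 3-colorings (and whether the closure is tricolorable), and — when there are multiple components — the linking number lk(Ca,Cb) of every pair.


V(t) = t^-5 - 2t^-4 + 2t^-3 - 2t^-2 + 2t^-1 - 1 + t
bracket: -A^-7 + A^-3 - 2A + 2A^5 - 2A^9 + 2A^13 - A^17, w = -1
1 component, writhe -1, over 11 crossings
det 11, colorings 3 of 3^11 — not tricolorable
observation: det 11 = |V(-1)|; not divisible by 3, so not tricolorable


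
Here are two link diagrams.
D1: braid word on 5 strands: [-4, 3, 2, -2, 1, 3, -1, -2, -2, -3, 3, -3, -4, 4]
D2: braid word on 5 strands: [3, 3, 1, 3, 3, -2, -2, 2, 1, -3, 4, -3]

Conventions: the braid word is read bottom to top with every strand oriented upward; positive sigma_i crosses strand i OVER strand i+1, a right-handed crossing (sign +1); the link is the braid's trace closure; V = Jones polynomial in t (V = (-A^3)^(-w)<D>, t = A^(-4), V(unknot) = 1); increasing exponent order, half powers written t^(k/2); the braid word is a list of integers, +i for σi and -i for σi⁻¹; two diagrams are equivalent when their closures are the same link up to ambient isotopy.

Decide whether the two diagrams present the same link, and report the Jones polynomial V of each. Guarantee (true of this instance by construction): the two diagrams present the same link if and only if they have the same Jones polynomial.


equivalent: no
D1 (bracket A^-6 + A^-2 + A^2 + A^6; 14 crossings at w = -2): V = t^-3 + t^-2 + t^-1 + 1
V(D2) = t + 2t^3 + t^5  (w +4, c 12, <D> = A^-8 + 2 + A^8)
key observation: 2 values of V(t) split the 2 diagrams


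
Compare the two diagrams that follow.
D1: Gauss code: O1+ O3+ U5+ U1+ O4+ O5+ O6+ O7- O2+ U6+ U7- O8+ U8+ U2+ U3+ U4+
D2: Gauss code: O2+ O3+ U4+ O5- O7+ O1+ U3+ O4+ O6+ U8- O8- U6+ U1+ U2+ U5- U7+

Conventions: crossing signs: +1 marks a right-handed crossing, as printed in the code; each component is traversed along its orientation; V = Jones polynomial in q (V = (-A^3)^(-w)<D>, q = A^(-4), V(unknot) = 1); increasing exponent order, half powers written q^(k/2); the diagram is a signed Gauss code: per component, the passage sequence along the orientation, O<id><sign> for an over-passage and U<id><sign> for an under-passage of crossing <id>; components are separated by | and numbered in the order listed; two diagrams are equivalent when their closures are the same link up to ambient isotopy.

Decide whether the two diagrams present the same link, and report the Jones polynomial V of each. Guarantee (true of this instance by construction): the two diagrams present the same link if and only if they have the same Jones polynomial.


equivalent: yes
V(D1) = q + q^3 - q^4  (w +6, c 8, <D> = -A^2 + A^6 + A^14)
V(D2) = q + q^3 - q^4  (w +4, c 8, <D> = -A^-4 + 1 + A^8)
why: one V(q) for all 2 diagrams — one class (guaranteed)


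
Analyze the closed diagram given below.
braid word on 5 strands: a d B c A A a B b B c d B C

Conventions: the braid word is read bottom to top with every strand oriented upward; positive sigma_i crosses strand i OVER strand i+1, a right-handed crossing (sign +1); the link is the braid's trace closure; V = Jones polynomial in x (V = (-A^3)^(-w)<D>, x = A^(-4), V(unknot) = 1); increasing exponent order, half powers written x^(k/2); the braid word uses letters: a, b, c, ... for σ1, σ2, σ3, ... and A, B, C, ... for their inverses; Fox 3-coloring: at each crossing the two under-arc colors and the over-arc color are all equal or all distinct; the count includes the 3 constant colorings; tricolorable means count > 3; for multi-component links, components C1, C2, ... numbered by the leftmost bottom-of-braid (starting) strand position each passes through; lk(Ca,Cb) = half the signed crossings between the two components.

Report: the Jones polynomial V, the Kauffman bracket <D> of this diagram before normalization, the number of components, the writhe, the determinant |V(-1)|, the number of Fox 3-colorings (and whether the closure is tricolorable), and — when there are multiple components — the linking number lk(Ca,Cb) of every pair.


V(x) = x^-2 - x^-1 + 2 - 2x + x^2 - x^3 + x^4
bracket: A^-16 - A^-12 + A^-8 - 2A^-4 + 2 - A^4 + A^8, w = 0
1 component, writhe 0, over 14 crossings
det 9, colorings 9 of 3^14 — tricolorable
observation: the word shrinks to σ1 σ4 σ2⁻¹ σ3 σ1⁻¹ σ2⁻¹ σ3 σ4 σ2⁻¹ σ3⁻¹ after cancelling


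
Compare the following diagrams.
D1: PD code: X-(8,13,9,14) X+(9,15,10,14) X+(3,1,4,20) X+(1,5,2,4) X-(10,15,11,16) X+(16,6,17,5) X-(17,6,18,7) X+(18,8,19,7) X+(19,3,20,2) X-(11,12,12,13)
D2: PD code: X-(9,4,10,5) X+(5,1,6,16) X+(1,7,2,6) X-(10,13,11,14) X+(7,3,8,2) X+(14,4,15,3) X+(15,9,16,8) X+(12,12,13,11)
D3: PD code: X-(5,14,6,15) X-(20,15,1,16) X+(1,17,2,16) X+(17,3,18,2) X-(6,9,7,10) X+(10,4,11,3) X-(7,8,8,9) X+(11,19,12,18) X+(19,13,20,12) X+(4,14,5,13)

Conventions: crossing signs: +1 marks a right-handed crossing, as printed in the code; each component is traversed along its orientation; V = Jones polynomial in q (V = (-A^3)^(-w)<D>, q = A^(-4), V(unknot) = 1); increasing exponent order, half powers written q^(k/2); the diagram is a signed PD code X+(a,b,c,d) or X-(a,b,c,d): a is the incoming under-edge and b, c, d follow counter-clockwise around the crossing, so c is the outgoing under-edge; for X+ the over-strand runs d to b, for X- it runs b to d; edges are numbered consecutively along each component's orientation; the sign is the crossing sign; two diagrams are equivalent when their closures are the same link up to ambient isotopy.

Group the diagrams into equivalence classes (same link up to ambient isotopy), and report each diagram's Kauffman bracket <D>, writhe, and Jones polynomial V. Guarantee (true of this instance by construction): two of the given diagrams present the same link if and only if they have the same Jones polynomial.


equivalence classes: {D1, D2, D3}
D1 (bracket -A^-10 + A^-6 + A^2; 10 crossings at w = +2): V = q + q^3 - q^4
D2 (bracket -A^-4 + 1 + A^8; 8 crossings at w = +4): V = q + q^3 - q^4
V(D3) = q + q^3 - q^4  (w +2, c 10, <D> = -A^-10 + A^-6 + A^2)
observation: all 3 diagrams share one V(q), hence one class


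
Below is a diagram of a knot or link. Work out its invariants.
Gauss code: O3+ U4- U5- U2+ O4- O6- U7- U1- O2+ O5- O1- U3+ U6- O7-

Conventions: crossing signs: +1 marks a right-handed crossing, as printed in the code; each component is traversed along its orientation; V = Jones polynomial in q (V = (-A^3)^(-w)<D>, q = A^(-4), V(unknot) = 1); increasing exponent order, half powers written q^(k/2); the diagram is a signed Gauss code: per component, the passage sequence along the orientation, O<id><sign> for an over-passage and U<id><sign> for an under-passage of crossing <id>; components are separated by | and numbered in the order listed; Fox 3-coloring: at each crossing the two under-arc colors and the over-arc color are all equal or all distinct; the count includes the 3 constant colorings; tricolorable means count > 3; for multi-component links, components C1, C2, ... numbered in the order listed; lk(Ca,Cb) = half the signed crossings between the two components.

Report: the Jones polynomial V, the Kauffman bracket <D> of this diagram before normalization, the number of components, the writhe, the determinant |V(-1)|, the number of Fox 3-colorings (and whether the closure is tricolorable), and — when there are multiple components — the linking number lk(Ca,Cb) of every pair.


V(q) = 1
bracket: -A^-9, w = -3
1 component, writhe -3, over 7 crossings
det 1, colorings 3 of 3^7 — not tricolorable
observation: |V(-1)| = 1: so not tricolorable, since 3 does not divide 1


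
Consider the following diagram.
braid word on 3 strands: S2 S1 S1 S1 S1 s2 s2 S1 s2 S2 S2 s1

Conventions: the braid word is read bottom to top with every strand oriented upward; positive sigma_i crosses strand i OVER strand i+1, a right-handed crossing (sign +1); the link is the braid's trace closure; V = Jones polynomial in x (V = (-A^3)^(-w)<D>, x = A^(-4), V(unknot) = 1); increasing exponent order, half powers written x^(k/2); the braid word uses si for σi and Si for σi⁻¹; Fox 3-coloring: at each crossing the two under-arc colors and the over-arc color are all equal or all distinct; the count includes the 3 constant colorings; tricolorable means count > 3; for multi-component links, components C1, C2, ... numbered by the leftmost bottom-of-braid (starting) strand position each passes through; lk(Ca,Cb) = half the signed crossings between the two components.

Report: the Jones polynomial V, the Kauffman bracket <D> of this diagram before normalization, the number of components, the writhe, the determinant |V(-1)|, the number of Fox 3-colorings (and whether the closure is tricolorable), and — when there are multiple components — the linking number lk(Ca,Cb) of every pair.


V(x) = -x^-8 + x^-7 - 2x^-6 + 3x^-5 - 3x^-4 + 4x^-3 - 2x^-2 + 2x^-1 - 1
bracket: -A^-12 + 2A^-8 - 2A^-4 + 4 - 3A^4 + 3A^8 - 2A^12 + A^16 - A^20, w = -4
1 component, writhe -4, over 12 crossings
det 19, colorings 3 of 3^12 — not tricolorable
observation: w = -4 shifts under R1 moves; the (-A^3)^(4) factor cancels that in V


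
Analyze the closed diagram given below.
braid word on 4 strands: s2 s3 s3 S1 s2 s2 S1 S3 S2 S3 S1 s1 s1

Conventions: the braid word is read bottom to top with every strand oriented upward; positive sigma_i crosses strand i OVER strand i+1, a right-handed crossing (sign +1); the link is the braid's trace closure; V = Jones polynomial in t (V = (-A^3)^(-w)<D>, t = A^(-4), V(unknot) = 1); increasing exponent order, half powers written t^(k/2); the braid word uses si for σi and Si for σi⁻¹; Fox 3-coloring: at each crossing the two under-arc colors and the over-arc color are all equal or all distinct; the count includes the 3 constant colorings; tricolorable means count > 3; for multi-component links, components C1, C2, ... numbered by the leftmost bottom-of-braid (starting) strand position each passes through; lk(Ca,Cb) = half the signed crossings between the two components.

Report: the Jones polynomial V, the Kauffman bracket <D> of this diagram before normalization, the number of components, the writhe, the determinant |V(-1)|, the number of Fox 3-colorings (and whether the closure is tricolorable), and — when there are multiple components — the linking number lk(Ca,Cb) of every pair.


V(t) = -t^-1 + 2 - t + 2t^2 - t^3 + t^4 - t^5
bracket: A^-17 - A^-13 + A^-9 - 2A^-5 + A^-1 - 2A^3 + A^7, w = +1
1 component, writhe +1, over 13 crossings
det 9, colorings 9 of 3^13 — tricolorable
observation: det 9 = |V(-1)|; divisible by 3, so tricolorable


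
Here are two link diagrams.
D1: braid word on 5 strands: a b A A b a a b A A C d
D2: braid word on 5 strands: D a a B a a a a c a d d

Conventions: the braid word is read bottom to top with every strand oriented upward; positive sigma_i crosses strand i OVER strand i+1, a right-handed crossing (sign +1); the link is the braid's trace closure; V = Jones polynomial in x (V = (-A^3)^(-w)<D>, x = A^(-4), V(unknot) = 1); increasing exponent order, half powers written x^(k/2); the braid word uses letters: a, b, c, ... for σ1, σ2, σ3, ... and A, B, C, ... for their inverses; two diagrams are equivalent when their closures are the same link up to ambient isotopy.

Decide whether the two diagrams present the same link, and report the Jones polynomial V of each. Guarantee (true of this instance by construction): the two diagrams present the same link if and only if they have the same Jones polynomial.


equivalent: no
D1 (bracket -A^-14 + A^-10 - A^-6 + 2A^-2 - A^2 + 2A^6 - A^10; 12 crossings at w = +2): V = -x^-1 + 2 - x + 2x^2 - x^3 + x^4 - x^5
V(D2) = x^3 + x^5 - x^6 + x^7 - x^8 + x^9 - x^10  (w +8, c 12, <D> = -A^-16 + A^-12 - A^-8 + A^-4 - 1 + A^4 + A^12)
key observation: V(x) takes 2 values over 2 diagrams, fixing the grouping


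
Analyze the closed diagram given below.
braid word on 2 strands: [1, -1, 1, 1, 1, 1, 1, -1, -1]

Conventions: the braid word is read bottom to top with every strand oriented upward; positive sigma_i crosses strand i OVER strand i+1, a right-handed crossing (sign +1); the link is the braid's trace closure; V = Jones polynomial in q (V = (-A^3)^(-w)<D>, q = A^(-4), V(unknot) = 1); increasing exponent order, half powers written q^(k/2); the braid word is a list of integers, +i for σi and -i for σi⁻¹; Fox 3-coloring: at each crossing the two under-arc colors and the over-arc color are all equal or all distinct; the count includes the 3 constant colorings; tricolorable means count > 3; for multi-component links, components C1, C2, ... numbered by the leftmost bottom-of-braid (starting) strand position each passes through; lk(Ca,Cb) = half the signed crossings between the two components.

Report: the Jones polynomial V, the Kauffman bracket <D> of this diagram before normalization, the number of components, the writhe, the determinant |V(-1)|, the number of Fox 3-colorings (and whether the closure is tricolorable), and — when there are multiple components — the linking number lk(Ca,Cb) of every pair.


V = q + q^3 - q^4
<D> = A^-7 - A^-3 - A^5 (w = +3)
1 component over 9 crossings, w = +3
9 Fox colorings among 3^9, |V(-1)| = 3: tricolorable
why: the span of V is 3, forcing >= 3 crossings in any diagram


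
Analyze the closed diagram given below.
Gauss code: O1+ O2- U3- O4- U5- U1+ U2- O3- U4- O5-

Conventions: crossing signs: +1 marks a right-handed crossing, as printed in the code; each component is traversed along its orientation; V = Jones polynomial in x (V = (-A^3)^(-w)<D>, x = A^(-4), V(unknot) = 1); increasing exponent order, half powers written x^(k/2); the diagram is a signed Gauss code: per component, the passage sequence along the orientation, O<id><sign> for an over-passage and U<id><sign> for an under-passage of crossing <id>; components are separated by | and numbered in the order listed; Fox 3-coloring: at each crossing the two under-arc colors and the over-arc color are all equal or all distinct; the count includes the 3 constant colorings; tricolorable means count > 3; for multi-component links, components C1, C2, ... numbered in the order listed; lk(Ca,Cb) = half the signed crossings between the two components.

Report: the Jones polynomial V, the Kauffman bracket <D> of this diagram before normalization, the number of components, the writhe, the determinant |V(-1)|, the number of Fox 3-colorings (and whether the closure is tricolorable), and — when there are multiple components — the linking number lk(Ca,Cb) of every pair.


V = -x^-4 + x^-3 + x^-1
<D> = -A^-5 - A^3 + A^7 (w = -3)
1 component over 5 crossings, w = -3
9 Fox colorings among 3^5, |V(-1)| = 3: tricolorable
why: the span of V is 3, forcing >= 3 crossings in any diagram


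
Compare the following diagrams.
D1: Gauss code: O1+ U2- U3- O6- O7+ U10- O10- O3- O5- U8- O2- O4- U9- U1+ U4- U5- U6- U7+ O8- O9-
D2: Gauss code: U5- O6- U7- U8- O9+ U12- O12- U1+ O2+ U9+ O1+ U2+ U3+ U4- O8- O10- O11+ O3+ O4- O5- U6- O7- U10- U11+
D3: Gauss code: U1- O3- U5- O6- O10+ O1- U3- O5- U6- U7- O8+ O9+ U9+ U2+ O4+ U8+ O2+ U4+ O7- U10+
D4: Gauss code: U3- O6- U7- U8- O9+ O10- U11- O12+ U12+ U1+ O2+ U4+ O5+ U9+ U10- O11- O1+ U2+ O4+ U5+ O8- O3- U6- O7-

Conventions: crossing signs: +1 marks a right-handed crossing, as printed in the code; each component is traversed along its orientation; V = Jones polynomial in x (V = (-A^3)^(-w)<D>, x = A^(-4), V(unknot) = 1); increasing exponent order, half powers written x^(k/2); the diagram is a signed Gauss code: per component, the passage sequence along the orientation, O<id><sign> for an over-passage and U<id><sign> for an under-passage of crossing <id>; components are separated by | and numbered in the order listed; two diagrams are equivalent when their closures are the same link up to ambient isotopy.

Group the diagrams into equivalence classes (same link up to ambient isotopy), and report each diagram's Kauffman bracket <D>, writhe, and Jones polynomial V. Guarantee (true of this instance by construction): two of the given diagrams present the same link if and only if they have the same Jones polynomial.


equivalence classes: {D1} | {D2, D3, D4}
D1 (bracket A^-14 + A^-6 - A^-2; 10 crossings at w = -6): V = -x^-4 + x^-3 + x^-1
V(D2) = -x^-3 + x^-2 - x^-1 + 3 - x + x^2 - x^3  [12 crossings, <D> = -A^-18 + A^-14 - A^-10 + 3A^-6 - A^-2 + A^2 - A^6, w = -2]
D3 (bracket -A^-12 + A^-8 - A^-4 + 3 - A^4 + A^8 - A^12; 10 crossings at w = 0): V = -x^-3 + x^-2 - x^-1 + 3 - x + x^2 - x^3
V(D4) = -x^-3 + x^-2 - x^-1 + 3 - x + x^2 - x^3  (w 0, c 12, <D> = -A^-12 + A^-8 - A^-4 + 3 - A^4 + A^8 - A^12)
key observation: comparing 4 Jones polynomials yields 2 groups


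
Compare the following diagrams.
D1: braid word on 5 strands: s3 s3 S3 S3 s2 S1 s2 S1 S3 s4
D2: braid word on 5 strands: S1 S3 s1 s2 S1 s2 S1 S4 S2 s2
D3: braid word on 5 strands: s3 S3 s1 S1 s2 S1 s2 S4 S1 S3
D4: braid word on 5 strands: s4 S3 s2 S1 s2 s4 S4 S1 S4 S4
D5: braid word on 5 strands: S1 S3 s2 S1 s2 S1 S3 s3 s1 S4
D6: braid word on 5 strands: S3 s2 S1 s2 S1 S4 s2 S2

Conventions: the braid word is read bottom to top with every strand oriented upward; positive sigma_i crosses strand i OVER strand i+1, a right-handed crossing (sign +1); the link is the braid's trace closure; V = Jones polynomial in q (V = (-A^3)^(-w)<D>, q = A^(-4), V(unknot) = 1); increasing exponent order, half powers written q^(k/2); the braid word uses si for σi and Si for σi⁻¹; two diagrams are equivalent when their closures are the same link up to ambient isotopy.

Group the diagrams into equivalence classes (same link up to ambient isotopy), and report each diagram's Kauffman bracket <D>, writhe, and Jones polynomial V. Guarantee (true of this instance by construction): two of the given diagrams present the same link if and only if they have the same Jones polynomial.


equivalence classes: {D1, D2, D3, D4, D5, D6}
D1 (bracket A^-8 - A^-4 + 1 - A^4 + A^8; 10 crossings at w = 0): V = q^-2 - q^-1 + 1 - q + q^2
D2 (bracket A^-14 - A^-10 + A^-6 - A^-2 + A^2; 10 crossings at w = -2): V = q^-2 - q^-1 + 1 - q + q^2
V(D3) = q^-2 - q^-1 + 1 - q + q^2  [10 crossings, <D> = A^-14 - A^-10 + A^-6 - A^-2 + A^2, w = -2]
V(D4) = q^-2 - q^-1 + 1 - q + q^2  [10 crossings, <D> = A^-14 - A^-10 + A^-6 - A^-2 + A^2, w = -2]
D5 (bracket A^-14 - A^-10 + A^-6 - A^-2 + A^2; 10 crossings at w = -2): V = q^-2 - q^-1 + 1 - q + q^2
V(D6) = q^-2 - q^-1 + 1 - q + q^2  (w -2, c 8, <D> = A^-14 - A^-10 + A^-6 - A^-2 + A^2)
observation: all 6 diagrams share one V(q), hence one class


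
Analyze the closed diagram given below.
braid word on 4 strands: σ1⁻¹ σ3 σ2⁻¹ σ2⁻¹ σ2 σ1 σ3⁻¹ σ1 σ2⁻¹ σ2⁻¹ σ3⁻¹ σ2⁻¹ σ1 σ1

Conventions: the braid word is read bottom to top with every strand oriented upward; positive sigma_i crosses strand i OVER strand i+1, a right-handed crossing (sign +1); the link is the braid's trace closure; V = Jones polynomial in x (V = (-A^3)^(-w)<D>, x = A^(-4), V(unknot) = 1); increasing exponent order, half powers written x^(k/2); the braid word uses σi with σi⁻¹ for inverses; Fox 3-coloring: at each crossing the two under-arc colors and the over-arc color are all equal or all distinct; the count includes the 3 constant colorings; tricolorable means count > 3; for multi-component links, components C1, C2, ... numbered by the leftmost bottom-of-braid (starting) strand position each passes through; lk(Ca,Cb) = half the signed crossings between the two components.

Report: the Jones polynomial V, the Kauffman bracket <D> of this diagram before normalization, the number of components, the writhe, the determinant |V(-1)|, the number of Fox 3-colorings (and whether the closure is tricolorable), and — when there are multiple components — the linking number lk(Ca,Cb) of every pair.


Jones polynomial: V(x) = -x^(-9/2) + 2x^(-7/2) - 3x^(-5/2) + 3x^(-3/2) - 4x^(-1/2) + 2x^(1/2) - 2x^(3/2) + x^(5/2)
<D> = A^-16 - 2A^-12 + 2A^-8 - 4A^-4 + 3 - 3A^4 + 2A^8 - A^12; writhe -2
components 2, writhe -2 (14 crossings)
linking number lk(C1,C2) = -1
3-colorings: 9 of 3^14, det 18 — tricolorable
note: w = -2 (over 14 crossings) is diagram-only; (-A^3)^(2) removes it from V


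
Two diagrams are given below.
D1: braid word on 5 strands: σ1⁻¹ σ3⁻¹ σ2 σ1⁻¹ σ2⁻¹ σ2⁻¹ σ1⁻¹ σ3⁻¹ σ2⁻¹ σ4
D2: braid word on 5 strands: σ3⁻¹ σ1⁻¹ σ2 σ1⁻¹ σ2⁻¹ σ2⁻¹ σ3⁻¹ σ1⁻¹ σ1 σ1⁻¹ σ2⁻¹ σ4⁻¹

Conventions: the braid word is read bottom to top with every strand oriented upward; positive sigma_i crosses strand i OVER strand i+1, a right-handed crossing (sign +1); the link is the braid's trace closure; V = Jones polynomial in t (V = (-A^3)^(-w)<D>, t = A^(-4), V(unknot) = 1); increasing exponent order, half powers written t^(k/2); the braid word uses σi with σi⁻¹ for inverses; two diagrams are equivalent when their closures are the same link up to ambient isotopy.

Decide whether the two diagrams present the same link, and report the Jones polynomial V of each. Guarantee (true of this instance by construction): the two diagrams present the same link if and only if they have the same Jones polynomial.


equivalent: yes
V(D1) = -t^-7 + t^-6 - t^-5 + t^-4 + t^-2  (w -6, c 10, <D> = A^-10 + A^-2 - A^2 + A^6 - A^10)
D2 (bracket A^-16 + A^-8 - A^-4 + 1 - A^4; 12 crossings at w = -8): V = -t^-7 + t^-6 - t^-5 + t^-4 + t^-2
why: one V(t) for all 2 diagrams — one class (guaranteed)


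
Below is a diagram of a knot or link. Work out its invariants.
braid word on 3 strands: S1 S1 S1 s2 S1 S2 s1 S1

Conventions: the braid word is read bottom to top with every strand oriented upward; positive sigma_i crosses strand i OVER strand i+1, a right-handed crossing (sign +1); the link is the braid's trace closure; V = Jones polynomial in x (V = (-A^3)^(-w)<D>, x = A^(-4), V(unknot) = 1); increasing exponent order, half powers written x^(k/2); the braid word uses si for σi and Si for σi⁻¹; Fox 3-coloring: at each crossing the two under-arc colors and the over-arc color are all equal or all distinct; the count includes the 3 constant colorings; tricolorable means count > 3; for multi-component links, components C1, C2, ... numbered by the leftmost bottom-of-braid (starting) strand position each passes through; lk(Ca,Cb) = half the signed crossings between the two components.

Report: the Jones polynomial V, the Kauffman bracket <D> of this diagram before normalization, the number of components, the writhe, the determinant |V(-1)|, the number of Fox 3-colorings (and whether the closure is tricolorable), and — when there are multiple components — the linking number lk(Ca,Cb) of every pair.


V = -x^-4 + x^-3 + x^-1
<D> = A^-8 + 1 - A^4 (w = -4)
1 component over 8 crossings, w = -4
9 Fox colorings among 3^8, |V(-1)| = 3: tricolorable
why: V spans 3 powers of x: at least 3 crossings in any diagram


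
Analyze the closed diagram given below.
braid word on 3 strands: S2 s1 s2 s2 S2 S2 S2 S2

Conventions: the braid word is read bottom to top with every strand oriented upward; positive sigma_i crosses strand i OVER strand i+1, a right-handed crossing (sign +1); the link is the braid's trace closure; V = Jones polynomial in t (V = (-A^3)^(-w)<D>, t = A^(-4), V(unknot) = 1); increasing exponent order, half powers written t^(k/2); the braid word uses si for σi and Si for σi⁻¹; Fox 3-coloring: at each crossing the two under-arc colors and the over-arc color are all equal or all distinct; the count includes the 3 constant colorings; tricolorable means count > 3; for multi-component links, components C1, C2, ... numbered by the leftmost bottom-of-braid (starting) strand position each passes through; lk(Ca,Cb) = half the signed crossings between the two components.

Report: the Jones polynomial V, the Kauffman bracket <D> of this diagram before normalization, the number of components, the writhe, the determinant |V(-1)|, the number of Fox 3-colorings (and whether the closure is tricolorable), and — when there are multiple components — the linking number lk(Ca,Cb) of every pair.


V(t) = -t^-4 + t^-3 + t^-1
bracket: A^-2 + A^6 - A^10, w = -2
1 component, writhe -2, over 8 crossings
det 3, colorings 9 of 3^8 — tricolorable
observation: the word shrinks to σ2⁻¹ σ1 σ2⁻¹ σ2⁻¹ after cancelling


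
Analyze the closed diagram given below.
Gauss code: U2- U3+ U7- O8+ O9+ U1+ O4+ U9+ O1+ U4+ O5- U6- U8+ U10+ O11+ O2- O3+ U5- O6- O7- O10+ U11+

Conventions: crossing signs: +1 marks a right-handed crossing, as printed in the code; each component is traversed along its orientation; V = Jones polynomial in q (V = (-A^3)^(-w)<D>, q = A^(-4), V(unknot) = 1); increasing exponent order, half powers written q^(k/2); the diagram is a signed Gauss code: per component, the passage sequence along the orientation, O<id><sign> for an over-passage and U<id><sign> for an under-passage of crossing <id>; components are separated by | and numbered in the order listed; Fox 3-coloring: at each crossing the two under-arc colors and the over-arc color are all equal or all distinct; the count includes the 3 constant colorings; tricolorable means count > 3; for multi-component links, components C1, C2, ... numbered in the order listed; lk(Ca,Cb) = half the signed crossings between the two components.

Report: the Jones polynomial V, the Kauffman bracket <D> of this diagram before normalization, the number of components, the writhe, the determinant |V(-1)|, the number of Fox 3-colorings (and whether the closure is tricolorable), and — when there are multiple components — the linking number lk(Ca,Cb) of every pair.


Jones polynomial: V(q) = q^-1 - 1 + 2q - 3q^2 + 3q^3 - 2q^4 + 2q^5 - q^6
<D> = A^-15 - 2A^-11 + 2A^-7 - 3A^-3 + 3A - 2A^5 + A^9 - A^13; writhe +3
components 1, writhe +3 (11 crossings)
3-colorings: 9 of 3^11, det 15 — tricolorable
note: w = +3 (over 11 crossings) is diagram-only; (-A^3)^(-3) removes it from V


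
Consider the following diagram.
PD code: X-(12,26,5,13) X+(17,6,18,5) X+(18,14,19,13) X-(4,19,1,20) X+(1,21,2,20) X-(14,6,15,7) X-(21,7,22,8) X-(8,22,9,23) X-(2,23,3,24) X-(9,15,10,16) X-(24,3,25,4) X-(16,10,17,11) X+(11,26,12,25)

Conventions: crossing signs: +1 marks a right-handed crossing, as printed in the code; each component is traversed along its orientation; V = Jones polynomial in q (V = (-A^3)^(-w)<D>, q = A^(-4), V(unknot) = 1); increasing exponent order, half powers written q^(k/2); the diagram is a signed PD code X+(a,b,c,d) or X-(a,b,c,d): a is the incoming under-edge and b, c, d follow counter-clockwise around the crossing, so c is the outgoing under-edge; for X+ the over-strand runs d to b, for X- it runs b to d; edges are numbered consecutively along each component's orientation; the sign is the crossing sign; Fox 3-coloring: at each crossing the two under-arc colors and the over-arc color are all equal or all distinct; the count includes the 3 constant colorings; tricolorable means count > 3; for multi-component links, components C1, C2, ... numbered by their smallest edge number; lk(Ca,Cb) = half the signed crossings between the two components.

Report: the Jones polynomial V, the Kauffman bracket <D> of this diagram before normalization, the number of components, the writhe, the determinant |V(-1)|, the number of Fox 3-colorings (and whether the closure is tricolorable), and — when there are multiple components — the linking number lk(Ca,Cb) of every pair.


V = q^-7 + 2q^-5 - q^-4 + 2q^-3 - q^-2 + q^-1
<D> = -A^-11 + A^-7 - 2A^-3 + A - 2A^5 - A^13 (w = -5)
3 components over 13 crossings, w = -5
lk(C1,C2): 0
lk(C1,C3) = -1
linking number lk(C2,C3) = -2
3 Fox colorings among 3^13, |V(-1)| = 8: not tricolorable
why: the span of V is 6, within the link bound 13 + 3 - 1


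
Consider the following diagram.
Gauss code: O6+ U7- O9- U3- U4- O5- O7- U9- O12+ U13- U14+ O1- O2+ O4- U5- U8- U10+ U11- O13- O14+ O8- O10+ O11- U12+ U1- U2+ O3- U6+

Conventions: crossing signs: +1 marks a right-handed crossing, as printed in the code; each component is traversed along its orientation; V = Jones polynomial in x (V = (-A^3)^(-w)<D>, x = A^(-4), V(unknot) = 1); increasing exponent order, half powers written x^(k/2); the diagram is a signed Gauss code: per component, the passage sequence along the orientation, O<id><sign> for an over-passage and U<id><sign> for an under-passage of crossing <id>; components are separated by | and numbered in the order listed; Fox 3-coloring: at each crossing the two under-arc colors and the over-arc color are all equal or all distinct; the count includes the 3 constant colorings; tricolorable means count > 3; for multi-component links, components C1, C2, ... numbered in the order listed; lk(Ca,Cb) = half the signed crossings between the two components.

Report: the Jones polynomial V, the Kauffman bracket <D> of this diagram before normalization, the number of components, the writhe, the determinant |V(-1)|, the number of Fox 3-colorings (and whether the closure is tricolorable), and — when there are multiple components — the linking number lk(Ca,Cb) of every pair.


Jones polynomial: V(x) = -x^-6 + x^-5 - x^-4 + 2x^-3 - x^-2 + x^-1
<D> = A^-8 - A^-4 + 2 - A^4 + A^8 - A^12; writhe -4
components 1, writhe -4 (14 crossings)
3-colorings: 3 of 3^14, det 7 — not tricolorable
note: V spans 5 powers of x: at least 5 crossings in any diagram


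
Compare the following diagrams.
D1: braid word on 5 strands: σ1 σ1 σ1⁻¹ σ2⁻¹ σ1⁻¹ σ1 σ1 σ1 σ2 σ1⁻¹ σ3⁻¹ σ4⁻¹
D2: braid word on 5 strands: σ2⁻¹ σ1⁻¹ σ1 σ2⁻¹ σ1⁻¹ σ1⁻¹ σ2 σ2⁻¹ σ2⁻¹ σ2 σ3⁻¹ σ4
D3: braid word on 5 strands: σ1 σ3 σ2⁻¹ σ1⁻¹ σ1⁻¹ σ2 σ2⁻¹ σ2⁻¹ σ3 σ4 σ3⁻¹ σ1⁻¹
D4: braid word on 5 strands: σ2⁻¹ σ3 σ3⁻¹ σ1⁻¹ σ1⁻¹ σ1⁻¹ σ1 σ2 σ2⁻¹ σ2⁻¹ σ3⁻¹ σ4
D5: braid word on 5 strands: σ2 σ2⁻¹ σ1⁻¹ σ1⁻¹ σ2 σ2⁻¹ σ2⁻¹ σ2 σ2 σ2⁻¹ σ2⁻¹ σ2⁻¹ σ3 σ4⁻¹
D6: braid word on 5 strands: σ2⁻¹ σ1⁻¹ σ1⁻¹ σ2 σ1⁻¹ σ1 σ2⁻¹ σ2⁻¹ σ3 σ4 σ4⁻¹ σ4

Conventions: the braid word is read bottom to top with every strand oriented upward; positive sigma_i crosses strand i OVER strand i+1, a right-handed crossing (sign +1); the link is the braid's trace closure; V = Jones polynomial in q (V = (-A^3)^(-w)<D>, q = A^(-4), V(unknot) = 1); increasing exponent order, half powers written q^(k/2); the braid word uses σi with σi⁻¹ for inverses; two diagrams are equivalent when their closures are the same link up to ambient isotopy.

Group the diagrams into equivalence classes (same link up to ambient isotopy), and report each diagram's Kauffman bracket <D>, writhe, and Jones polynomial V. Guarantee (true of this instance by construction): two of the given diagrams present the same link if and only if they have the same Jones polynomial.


equivalence classes: {D1} | {D2, D3, D4, D5, D6}
D1 (bracket A^-12 + A^-8 + A^-4 + 1; 12 crossings at w = 0): V = 1 + q + q^2 + q^3
V(D2) = q^-5 + 2q^-3 + q^-1  (w -4, c 12, <D> = A^-8 + 2 + A^8)
V(D3) = q^-5 + 2q^-3 + q^-1  [12 crossings, <D> = A^-2 + 2A^6 + A^14, w = -2]
V(D4) = q^-5 + 2q^-3 + q^-1  (w -4, c 12, <D> = A^-8 + 2 + A^8)
V(D5) = q^-5 + 2q^-3 + q^-1  [14 crossings, <D> = A^-8 + 2 + A^8, w = -4]
D6 (bracket A^-2 + 2A^6 + A^14; 12 crossings at w = -2): V = q^-5 + 2q^-3 + q^-1
key observation: V(q) takes 2 values over 6 diagrams, fixing the grouping


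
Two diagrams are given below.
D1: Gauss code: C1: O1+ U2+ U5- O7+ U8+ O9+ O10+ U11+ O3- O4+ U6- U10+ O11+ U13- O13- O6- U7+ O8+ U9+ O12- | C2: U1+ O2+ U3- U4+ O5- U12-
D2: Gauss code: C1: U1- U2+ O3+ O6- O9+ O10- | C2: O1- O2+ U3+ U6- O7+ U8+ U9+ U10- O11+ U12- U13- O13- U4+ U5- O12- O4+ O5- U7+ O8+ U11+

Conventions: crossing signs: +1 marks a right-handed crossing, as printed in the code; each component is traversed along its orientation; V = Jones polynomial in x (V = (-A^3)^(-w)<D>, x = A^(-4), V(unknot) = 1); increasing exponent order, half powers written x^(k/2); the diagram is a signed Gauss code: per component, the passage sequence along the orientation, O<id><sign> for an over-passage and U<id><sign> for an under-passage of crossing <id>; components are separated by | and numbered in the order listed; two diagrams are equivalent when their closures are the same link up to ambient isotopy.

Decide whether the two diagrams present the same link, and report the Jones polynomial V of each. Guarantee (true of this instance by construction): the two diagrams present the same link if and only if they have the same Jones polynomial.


equivalent: yes
V(D1) = -x^(1/2) - x^(3/2) - x^(5/2) + x^(9/2)  (w +3, c 13, <D> = -A^-9 + A^-1 + A^3 + A^7)
D2 (bracket -A^-15 + A^-7 + A^-3 + A; 13 crossings at w = +1): V = -x^(1/2) - x^(3/2) - x^(5/2) + x^(9/2)
why: Reidemeister moves carry D1 (13 crossings) to D2 (13)


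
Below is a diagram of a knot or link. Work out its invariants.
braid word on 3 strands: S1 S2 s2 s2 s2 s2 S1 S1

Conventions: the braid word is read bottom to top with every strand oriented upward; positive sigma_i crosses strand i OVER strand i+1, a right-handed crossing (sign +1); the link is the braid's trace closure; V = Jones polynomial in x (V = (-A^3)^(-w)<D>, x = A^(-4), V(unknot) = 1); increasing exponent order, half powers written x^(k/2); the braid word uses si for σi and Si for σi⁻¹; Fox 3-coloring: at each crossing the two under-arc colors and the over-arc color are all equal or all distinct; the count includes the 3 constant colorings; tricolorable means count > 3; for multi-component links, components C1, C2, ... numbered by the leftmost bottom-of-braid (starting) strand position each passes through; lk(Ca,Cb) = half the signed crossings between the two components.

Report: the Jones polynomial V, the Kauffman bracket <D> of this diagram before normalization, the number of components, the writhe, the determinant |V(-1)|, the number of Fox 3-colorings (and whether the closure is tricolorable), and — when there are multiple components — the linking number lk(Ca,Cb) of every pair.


Jones polynomial: V(x) = -x^-3 + x^-2 - x^-1 + 3 - x + x^2 - x^3
<D> = -A^-12 + A^-8 - A^-4 + 3 - A^4 + A^8 - A^12; writhe 0
components 1, writhe 0 (8 crossings)
3-colorings: 27 of 3^8, det 9 — tricolorable
note: w = 0 shifts under R1 moves; the (-A^3)^(0) factor cancels that in V


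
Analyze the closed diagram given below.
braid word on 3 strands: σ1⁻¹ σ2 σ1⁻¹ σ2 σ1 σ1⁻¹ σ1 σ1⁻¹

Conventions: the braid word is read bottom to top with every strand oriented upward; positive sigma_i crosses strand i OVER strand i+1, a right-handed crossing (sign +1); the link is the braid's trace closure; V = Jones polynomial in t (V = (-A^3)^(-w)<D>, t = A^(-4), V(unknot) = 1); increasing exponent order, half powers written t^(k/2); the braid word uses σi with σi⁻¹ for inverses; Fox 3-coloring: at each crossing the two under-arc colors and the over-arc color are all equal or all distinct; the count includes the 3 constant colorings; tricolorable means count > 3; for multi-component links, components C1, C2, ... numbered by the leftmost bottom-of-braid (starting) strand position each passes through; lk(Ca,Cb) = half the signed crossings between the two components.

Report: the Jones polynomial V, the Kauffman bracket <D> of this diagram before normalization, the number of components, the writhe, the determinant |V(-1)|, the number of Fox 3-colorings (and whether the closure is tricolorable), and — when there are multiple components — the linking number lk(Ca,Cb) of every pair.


V(t) = t^-2 - t^-1 + 1 - t + t^2
bracket: A^-8 - A^-4 + 1 - A^4 + A^8, w = 0
1 component, writhe 0, over 8 crossings
det 5, colorings 3 of 3^8 — not tricolorable
observation: the span of V is 4, forcing >= 4 crossings in any diagram


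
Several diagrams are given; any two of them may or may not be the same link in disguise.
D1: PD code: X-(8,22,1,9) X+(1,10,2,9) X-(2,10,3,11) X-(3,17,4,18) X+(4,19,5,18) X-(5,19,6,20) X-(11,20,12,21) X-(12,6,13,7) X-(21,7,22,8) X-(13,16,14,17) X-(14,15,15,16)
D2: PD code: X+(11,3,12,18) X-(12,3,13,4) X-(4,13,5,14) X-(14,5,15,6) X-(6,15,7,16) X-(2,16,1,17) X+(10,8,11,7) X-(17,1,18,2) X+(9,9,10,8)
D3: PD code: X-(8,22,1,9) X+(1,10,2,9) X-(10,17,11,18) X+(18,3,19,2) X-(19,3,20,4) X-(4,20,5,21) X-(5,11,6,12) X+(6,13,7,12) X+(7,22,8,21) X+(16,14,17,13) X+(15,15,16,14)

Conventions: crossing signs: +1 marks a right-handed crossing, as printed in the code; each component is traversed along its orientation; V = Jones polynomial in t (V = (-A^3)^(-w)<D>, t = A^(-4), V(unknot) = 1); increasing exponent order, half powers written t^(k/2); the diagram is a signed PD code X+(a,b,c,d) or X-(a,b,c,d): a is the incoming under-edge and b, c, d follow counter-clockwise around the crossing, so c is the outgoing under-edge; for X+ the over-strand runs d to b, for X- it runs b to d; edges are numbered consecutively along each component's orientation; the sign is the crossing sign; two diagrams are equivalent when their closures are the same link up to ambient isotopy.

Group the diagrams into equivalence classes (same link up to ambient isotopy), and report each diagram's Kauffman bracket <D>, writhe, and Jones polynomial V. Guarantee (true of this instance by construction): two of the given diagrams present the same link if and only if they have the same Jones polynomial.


classes: {D1} | {D2} | {D3}
V(D1) = -t^(-11/2) + t^(-9/2) - t^(-7/2) - t^(-3/2)  [11 crossings, <D> = A^-15 + A^-7 - A^-3 + A, w = -7]
D2 (bracket A^-3 + 2A^5 - A^9 + A^13 - A^17; 9 crossings at w = -3): V = t^(-13/2) - t^(-11/2) + t^(-9/2) - 2t^(-7/2) - t^(-3/2)
V(D3) = -t^(-1/2) - t^(1/2)  (w +1, c 11, <D> = A + A^5)
insight: 3 values of V(t) split the 3 diagrams


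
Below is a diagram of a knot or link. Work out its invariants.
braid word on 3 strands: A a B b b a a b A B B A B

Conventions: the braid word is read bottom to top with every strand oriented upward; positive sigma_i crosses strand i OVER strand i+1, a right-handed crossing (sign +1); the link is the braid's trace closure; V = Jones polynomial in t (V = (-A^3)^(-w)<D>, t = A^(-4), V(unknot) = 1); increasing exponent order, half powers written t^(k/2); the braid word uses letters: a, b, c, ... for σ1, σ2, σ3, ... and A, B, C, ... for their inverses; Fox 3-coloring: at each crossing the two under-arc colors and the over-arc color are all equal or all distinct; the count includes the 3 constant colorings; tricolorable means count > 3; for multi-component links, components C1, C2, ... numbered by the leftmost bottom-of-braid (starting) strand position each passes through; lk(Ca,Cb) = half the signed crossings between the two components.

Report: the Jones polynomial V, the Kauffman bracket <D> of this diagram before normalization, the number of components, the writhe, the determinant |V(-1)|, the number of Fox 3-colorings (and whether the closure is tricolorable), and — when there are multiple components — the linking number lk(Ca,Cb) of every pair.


V = -t^(-5/2) - t^(-1/2)
<D> = A^-1 + A^7 (w = -1)
2 components over 13 crossings, w = -1
lk(C1,C2): -1
3 Fox colorings among 3^13, |V(-1)| = 2: not tricolorable
why: w = -1 shifts under R1 moves; the (-A^3)^(1) factor cancels that in V


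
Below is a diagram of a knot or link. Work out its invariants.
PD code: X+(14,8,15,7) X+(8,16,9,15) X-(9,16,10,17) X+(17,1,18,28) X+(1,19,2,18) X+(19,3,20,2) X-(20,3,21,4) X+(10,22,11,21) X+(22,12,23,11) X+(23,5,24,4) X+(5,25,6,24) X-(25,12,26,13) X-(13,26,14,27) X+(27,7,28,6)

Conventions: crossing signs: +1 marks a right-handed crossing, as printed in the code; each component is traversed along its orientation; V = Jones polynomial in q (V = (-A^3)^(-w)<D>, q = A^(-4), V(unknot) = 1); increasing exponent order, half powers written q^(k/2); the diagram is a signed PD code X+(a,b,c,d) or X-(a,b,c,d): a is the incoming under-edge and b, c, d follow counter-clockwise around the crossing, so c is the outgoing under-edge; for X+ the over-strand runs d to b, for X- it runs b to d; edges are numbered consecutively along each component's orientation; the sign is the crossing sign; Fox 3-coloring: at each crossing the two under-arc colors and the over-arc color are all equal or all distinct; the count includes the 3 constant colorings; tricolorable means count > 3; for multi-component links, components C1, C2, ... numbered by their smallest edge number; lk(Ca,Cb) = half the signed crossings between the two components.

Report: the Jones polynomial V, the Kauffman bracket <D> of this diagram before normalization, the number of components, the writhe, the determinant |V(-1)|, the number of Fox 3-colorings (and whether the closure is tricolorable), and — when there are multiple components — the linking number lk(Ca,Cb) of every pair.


Jones polynomial: V(q) = q^2 + 2q^4 - 2q^5 + q^6 - 2q^7 + q^8
<D> = A^-14 - 2A^-10 + A^-6 - 2A^-2 + 2A^2 + A^10; writhe +6
components 1, writhe +6 (14 crossings)
3-colorings: 27 of 3^14, det 9 — tricolorable
note: V spans 6 powers of q: at least 6 crossings in any diagram
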